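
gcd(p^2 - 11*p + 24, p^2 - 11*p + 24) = p^2 - 11*p + 24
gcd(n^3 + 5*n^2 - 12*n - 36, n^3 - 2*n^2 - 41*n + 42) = n + 6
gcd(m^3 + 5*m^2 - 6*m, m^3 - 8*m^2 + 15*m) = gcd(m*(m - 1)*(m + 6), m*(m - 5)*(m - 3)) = m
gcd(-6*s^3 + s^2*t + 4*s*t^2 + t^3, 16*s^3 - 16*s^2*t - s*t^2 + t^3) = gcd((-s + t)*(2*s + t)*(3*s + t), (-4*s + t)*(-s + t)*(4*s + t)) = s - t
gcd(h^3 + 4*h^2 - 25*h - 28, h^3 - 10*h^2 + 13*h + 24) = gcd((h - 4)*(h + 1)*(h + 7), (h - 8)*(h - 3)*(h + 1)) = h + 1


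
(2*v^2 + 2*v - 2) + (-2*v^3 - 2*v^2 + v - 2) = -2*v^3 + 3*v - 4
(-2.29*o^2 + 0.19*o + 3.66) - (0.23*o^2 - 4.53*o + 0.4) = -2.52*o^2 + 4.72*o + 3.26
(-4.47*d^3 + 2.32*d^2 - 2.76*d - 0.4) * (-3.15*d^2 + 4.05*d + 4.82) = 14.0805*d^5 - 25.4115*d^4 - 3.4554*d^3 + 1.2644*d^2 - 14.9232*d - 1.928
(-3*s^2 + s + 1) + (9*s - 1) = -3*s^2 + 10*s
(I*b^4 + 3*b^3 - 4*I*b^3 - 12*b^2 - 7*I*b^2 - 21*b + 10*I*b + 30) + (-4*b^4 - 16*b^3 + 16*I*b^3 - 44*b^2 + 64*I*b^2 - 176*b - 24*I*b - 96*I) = -4*b^4 + I*b^4 - 13*b^3 + 12*I*b^3 - 56*b^2 + 57*I*b^2 - 197*b - 14*I*b + 30 - 96*I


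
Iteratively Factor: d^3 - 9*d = (d)*(d^2 - 9) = d*(d - 3)*(d + 3)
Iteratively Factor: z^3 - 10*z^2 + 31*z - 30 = (z - 2)*(z^2 - 8*z + 15) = (z - 5)*(z - 2)*(z - 3)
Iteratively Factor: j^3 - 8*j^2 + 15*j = (j)*(j^2 - 8*j + 15) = j*(j - 3)*(j - 5)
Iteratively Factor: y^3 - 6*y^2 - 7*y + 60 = (y - 4)*(y^2 - 2*y - 15) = (y - 5)*(y - 4)*(y + 3)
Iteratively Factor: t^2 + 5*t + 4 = (t + 1)*(t + 4)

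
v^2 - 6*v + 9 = (v - 3)^2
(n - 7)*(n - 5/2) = n^2 - 19*n/2 + 35/2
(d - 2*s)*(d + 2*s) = d^2 - 4*s^2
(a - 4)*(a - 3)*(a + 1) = a^3 - 6*a^2 + 5*a + 12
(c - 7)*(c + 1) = c^2 - 6*c - 7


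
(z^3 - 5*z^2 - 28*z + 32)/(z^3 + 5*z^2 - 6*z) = (z^2 - 4*z - 32)/(z*(z + 6))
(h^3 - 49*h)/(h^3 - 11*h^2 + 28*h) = (h + 7)/(h - 4)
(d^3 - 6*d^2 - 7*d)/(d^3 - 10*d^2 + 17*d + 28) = d/(d - 4)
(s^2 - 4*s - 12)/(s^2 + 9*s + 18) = (s^2 - 4*s - 12)/(s^2 + 9*s + 18)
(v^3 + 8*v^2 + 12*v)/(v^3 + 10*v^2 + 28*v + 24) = v/(v + 2)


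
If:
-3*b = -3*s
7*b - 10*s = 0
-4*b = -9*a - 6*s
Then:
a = 0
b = 0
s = 0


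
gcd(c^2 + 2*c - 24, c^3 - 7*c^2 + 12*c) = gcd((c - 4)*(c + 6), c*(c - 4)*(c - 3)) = c - 4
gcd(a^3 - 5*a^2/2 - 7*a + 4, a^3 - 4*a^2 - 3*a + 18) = a + 2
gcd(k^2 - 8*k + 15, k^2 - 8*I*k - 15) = 1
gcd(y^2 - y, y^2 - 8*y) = y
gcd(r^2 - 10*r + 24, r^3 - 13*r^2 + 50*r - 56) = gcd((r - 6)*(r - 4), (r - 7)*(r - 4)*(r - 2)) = r - 4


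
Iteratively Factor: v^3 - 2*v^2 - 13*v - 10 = (v - 5)*(v^2 + 3*v + 2) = (v - 5)*(v + 2)*(v + 1)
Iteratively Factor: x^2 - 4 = (x + 2)*(x - 2)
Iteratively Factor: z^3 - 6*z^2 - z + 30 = (z - 3)*(z^2 - 3*z - 10) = (z - 5)*(z - 3)*(z + 2)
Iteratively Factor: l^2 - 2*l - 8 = (l + 2)*(l - 4)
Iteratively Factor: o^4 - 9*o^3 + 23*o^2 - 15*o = (o)*(o^3 - 9*o^2 + 23*o - 15) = o*(o - 5)*(o^2 - 4*o + 3) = o*(o - 5)*(o - 3)*(o - 1)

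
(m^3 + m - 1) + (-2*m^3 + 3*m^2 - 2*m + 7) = -m^3 + 3*m^2 - m + 6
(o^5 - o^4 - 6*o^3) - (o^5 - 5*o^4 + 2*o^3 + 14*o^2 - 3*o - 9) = 4*o^4 - 8*o^3 - 14*o^2 + 3*o + 9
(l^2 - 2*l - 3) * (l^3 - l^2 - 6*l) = l^5 - 3*l^4 - 7*l^3 + 15*l^2 + 18*l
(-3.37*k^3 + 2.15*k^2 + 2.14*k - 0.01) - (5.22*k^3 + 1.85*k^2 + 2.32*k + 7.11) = -8.59*k^3 + 0.3*k^2 - 0.18*k - 7.12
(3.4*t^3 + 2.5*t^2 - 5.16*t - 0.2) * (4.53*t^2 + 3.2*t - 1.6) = 15.402*t^5 + 22.205*t^4 - 20.8148*t^3 - 21.418*t^2 + 7.616*t + 0.32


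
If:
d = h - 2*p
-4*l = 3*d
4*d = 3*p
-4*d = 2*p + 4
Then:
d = -3/5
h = -11/5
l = 9/20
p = -4/5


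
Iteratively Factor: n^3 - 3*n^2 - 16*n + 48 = (n - 4)*(n^2 + n - 12) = (n - 4)*(n + 4)*(n - 3)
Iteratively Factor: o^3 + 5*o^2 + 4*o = (o + 1)*(o^2 + 4*o) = o*(o + 1)*(o + 4)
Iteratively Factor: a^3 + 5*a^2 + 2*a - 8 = (a + 2)*(a^2 + 3*a - 4) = (a + 2)*(a + 4)*(a - 1)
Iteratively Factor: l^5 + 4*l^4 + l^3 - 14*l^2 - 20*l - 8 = (l + 2)*(l^4 + 2*l^3 - 3*l^2 - 8*l - 4) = (l + 1)*(l + 2)*(l^3 + l^2 - 4*l - 4) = (l - 2)*(l + 1)*(l + 2)*(l^2 + 3*l + 2) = (l - 2)*(l + 1)*(l + 2)^2*(l + 1)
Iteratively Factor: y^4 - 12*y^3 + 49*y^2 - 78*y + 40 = (y - 5)*(y^3 - 7*y^2 + 14*y - 8) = (y - 5)*(y - 2)*(y^2 - 5*y + 4) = (y - 5)*(y - 2)*(y - 1)*(y - 4)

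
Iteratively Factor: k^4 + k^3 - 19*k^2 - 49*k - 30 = (k + 1)*(k^3 - 19*k - 30) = (k - 5)*(k + 1)*(k^2 + 5*k + 6) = (k - 5)*(k + 1)*(k + 2)*(k + 3)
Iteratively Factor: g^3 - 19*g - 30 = (g + 3)*(g^2 - 3*g - 10) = (g - 5)*(g + 3)*(g + 2)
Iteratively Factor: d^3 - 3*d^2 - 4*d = (d + 1)*(d^2 - 4*d) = (d - 4)*(d + 1)*(d)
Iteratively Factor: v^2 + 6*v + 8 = (v + 4)*(v + 2)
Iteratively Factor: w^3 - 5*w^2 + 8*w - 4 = (w - 1)*(w^2 - 4*w + 4) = (w - 2)*(w - 1)*(w - 2)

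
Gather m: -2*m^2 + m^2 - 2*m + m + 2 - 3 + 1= -m^2 - m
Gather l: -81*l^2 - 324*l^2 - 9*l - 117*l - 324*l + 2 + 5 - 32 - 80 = -405*l^2 - 450*l - 105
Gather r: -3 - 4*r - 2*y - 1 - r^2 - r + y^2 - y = -r^2 - 5*r + y^2 - 3*y - 4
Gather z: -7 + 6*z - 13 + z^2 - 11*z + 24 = z^2 - 5*z + 4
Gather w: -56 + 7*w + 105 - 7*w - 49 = 0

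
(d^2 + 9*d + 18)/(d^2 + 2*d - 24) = (d + 3)/(d - 4)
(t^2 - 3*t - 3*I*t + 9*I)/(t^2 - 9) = (t - 3*I)/(t + 3)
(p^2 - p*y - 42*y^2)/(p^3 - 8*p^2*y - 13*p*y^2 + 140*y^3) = (-p - 6*y)/(-p^2 + p*y + 20*y^2)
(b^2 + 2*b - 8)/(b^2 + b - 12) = (b - 2)/(b - 3)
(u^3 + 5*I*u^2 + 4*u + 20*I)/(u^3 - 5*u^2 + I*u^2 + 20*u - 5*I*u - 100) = (u^2 + 4)/(u^2 - u*(5 + 4*I) + 20*I)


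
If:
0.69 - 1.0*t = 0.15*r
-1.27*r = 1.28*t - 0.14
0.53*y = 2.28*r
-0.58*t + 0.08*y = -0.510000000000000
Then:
No Solution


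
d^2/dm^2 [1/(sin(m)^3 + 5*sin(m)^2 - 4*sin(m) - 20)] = (-9*sin(m)^6 - 55*sin(m)^5 - 80*sin(m)^4 - 40*sin(m)^3 - 290*sin(m)^2 + 80*sin(m) + 232)/(sin(m)^3 + 5*sin(m)^2 - 4*sin(m) - 20)^3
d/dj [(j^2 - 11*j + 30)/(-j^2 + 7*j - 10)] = -4/(j^2 - 4*j + 4)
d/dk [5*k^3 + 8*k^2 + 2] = k*(15*k + 16)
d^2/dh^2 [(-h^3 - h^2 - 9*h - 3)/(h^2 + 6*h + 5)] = 4*(-17*h^3 - 42*h^2 + 3*h + 76)/(h^6 + 18*h^5 + 123*h^4 + 396*h^3 + 615*h^2 + 450*h + 125)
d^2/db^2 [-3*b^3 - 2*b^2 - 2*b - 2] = -18*b - 4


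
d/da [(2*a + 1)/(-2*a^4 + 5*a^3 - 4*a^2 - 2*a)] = (12*a^4 - 12*a^3 - 7*a^2 + 8*a + 2)/(a^2*(4*a^6 - 20*a^5 + 41*a^4 - 32*a^3 - 4*a^2 + 16*a + 4))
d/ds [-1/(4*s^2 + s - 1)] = (8*s + 1)/(4*s^2 + s - 1)^2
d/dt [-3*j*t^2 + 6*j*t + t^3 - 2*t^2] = -6*j*t + 6*j + 3*t^2 - 4*t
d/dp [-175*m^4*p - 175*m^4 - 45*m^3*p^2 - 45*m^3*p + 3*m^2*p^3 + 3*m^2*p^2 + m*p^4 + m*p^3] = m*(-175*m^3 - 90*m^2*p - 45*m^2 + 9*m*p^2 + 6*m*p + 4*p^3 + 3*p^2)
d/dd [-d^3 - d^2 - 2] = d*(-3*d - 2)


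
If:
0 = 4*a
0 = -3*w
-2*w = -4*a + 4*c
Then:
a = 0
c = 0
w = 0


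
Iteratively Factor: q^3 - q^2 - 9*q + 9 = (q + 3)*(q^2 - 4*q + 3) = (q - 3)*(q + 3)*(q - 1)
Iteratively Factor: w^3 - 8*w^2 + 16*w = (w - 4)*(w^2 - 4*w) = w*(w - 4)*(w - 4)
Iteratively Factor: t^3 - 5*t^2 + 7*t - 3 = (t - 1)*(t^2 - 4*t + 3) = (t - 3)*(t - 1)*(t - 1)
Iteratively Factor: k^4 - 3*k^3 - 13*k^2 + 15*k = (k)*(k^3 - 3*k^2 - 13*k + 15) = k*(k - 5)*(k^2 + 2*k - 3) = k*(k - 5)*(k - 1)*(k + 3)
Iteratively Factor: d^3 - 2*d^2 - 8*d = (d - 4)*(d^2 + 2*d) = (d - 4)*(d + 2)*(d)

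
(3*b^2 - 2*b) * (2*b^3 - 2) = 6*b^5 - 4*b^4 - 6*b^2 + 4*b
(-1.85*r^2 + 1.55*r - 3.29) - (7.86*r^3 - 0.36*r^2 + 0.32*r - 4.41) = -7.86*r^3 - 1.49*r^2 + 1.23*r + 1.12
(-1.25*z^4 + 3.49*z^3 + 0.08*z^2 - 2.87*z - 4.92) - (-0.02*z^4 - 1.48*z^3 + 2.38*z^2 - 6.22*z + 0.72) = -1.23*z^4 + 4.97*z^3 - 2.3*z^2 + 3.35*z - 5.64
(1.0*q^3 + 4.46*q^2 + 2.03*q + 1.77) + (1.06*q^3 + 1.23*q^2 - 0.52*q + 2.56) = 2.06*q^3 + 5.69*q^2 + 1.51*q + 4.33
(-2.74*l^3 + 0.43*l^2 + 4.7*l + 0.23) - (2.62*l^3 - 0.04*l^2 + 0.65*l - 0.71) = -5.36*l^3 + 0.47*l^2 + 4.05*l + 0.94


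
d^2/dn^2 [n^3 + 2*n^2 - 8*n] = 6*n + 4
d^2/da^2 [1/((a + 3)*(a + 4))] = 2*((a + 3)^2 + (a + 3)*(a + 4) + (a + 4)^2)/((a + 3)^3*(a + 4)^3)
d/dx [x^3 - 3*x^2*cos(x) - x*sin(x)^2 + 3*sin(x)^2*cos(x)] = 3*x^2*sin(x) + 3*x^2 - x*sin(2*x) - 6*x*cos(x) - 3*sin(x)/4 + 9*sin(3*x)/4 + cos(2*x)/2 - 1/2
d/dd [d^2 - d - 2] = 2*d - 1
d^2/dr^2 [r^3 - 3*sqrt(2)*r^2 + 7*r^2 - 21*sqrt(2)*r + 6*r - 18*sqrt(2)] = 6*r - 6*sqrt(2) + 14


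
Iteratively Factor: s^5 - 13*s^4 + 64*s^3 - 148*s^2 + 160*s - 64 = (s - 4)*(s^4 - 9*s^3 + 28*s^2 - 36*s + 16) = (s - 4)^2*(s^3 - 5*s^2 + 8*s - 4) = (s - 4)^2*(s - 2)*(s^2 - 3*s + 2) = (s - 4)^2*(s - 2)*(s - 1)*(s - 2)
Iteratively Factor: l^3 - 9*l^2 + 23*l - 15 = (l - 5)*(l^2 - 4*l + 3) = (l - 5)*(l - 3)*(l - 1)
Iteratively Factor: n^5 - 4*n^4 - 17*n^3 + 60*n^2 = (n - 3)*(n^4 - n^3 - 20*n^2) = n*(n - 3)*(n^3 - n^2 - 20*n) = n^2*(n - 3)*(n^2 - n - 20) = n^2*(n - 3)*(n + 4)*(n - 5)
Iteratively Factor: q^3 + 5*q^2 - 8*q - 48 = (q + 4)*(q^2 + q - 12) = (q - 3)*(q + 4)*(q + 4)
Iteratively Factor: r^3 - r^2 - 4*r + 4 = (r - 1)*(r^2 - 4) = (r - 1)*(r + 2)*(r - 2)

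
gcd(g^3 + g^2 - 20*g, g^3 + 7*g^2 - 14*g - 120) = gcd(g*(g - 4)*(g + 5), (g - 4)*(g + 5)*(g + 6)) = g^2 + g - 20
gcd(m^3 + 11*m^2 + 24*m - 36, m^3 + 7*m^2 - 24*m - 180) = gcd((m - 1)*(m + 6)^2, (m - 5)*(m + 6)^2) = m^2 + 12*m + 36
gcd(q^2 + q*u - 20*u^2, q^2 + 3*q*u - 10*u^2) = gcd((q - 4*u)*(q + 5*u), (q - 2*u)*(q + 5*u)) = q + 5*u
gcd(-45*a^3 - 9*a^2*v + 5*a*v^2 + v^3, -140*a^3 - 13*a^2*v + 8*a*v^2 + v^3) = 5*a + v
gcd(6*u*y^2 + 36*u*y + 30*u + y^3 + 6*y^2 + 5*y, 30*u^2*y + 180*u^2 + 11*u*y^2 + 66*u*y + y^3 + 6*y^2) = 6*u + y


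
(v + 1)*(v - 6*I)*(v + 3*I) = v^3 + v^2 - 3*I*v^2 + 18*v - 3*I*v + 18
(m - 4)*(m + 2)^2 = m^3 - 12*m - 16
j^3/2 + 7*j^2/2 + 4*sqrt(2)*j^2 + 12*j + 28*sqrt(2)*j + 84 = (j/2 + sqrt(2))*(j + 7)*(j + 6*sqrt(2))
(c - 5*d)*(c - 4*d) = c^2 - 9*c*d + 20*d^2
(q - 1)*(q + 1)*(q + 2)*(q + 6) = q^4 + 8*q^3 + 11*q^2 - 8*q - 12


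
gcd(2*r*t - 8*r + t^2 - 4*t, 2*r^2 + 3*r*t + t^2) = 2*r + t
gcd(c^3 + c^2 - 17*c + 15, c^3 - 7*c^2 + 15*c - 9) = c^2 - 4*c + 3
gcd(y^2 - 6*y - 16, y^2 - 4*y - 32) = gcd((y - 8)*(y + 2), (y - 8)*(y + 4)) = y - 8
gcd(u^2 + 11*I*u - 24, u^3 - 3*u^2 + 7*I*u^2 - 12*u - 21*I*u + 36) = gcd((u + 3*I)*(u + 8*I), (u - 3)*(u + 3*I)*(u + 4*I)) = u + 3*I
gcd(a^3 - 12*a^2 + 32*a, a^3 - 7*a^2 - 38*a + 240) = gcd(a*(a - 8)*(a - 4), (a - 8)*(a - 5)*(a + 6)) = a - 8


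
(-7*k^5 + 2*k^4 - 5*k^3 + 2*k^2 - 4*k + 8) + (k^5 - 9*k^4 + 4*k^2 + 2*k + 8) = -6*k^5 - 7*k^4 - 5*k^3 + 6*k^2 - 2*k + 16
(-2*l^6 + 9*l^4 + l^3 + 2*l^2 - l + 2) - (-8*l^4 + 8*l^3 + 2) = -2*l^6 + 17*l^4 - 7*l^3 + 2*l^2 - l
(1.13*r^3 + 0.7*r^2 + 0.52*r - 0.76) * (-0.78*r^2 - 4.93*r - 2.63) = -0.8814*r^5 - 6.1169*r^4 - 6.8285*r^3 - 3.8118*r^2 + 2.3792*r + 1.9988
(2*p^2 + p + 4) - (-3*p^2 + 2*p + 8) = 5*p^2 - p - 4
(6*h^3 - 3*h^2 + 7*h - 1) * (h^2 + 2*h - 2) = 6*h^5 + 9*h^4 - 11*h^3 + 19*h^2 - 16*h + 2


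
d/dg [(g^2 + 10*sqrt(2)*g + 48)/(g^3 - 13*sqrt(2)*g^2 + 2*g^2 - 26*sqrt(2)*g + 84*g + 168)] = (2*(g + 5*sqrt(2))*(g^3 - 13*sqrt(2)*g^2 + 2*g^2 - 26*sqrt(2)*g + 84*g + 168) - (g^2 + 10*sqrt(2)*g + 48)*(3*g^2 - 26*sqrt(2)*g + 4*g - 26*sqrt(2) + 84))/(g^3 - 13*sqrt(2)*g^2 + 2*g^2 - 26*sqrt(2)*g + 84*g + 168)^2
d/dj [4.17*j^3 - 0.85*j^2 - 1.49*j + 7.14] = 12.51*j^2 - 1.7*j - 1.49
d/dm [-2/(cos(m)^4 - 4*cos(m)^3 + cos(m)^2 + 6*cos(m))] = 4*(-2*cos(m)^3 + 6*cos(m)^2 - cos(m) - 3)*sin(m)/((cos(m)^3 - 4*cos(m)^2 + cos(m) + 6)^2*cos(m)^2)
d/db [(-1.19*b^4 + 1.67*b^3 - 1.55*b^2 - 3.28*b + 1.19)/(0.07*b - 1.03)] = (-0.2499*b^4 + 5.1366*b^3 - 5.2688*b^2 + 3.193*b + 3.2951)/(0.0049*b^2 - 0.1442*b + 1.0609)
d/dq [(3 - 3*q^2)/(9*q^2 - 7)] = -12*q/(9*q^2 - 7)^2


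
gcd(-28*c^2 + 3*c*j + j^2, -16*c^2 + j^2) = 4*c - j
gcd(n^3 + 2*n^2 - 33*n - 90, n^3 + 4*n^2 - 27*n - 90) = n + 3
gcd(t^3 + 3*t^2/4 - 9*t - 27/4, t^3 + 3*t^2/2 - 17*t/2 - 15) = t - 3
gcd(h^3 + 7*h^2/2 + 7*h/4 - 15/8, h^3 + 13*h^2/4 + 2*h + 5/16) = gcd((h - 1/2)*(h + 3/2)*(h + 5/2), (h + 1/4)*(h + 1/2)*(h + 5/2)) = h + 5/2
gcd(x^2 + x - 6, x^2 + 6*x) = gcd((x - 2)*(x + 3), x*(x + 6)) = 1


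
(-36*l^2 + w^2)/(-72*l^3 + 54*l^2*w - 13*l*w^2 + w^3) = (6*l + w)/(12*l^2 - 7*l*w + w^2)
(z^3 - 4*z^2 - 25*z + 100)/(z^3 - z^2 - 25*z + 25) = (z - 4)/(z - 1)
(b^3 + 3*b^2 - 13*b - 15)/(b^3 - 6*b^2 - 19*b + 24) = (b^3 + 3*b^2 - 13*b - 15)/(b^3 - 6*b^2 - 19*b + 24)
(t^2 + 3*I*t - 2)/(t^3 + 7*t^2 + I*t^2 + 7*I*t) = (t + 2*I)/(t*(t + 7))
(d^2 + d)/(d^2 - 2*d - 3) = d/(d - 3)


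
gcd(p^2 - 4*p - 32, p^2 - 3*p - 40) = p - 8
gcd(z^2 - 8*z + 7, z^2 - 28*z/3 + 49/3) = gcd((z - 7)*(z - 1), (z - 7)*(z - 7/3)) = z - 7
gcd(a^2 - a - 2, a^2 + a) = a + 1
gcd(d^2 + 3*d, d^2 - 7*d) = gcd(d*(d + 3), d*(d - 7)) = d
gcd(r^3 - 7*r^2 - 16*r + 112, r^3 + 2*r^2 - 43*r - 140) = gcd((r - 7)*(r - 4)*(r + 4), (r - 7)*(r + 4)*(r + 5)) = r^2 - 3*r - 28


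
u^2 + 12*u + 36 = (u + 6)^2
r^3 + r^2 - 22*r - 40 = (r - 5)*(r + 2)*(r + 4)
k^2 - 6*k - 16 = (k - 8)*(k + 2)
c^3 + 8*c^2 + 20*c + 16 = (c + 2)^2*(c + 4)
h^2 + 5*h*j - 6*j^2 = (h - j)*(h + 6*j)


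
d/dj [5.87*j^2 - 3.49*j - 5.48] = 11.74*j - 3.49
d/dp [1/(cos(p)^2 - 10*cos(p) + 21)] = 2*(cos(p) - 5)*sin(p)/(cos(p)^2 - 10*cos(p) + 21)^2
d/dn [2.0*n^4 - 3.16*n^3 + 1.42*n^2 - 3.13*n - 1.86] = 8.0*n^3 - 9.48*n^2 + 2.84*n - 3.13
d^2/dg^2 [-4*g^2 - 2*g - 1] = -8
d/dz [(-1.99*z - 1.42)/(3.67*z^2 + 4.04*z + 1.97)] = (7.3033*z^2 + 10.4228*z + 1.8165)/(13.4689*z^4 + 29.6536*z^3 + 30.7814*z^2 + 15.9176*z + 3.8809)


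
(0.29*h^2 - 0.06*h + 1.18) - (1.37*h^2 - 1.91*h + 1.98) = -1.08*h^2 + 1.85*h - 0.8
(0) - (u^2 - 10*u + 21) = -u^2 + 10*u - 21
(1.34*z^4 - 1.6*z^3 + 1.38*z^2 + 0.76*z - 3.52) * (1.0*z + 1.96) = 1.34*z^5 + 1.0264*z^4 - 1.756*z^3 + 3.4648*z^2 - 2.0304*z - 6.8992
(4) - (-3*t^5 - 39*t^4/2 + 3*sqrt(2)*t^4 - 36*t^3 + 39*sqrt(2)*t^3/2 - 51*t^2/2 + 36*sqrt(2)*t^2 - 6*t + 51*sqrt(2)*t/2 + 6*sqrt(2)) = 3*t^5 - 3*sqrt(2)*t^4 + 39*t^4/2 - 39*sqrt(2)*t^3/2 + 36*t^3 - 36*sqrt(2)*t^2 + 51*t^2/2 - 51*sqrt(2)*t/2 + 6*t - 6*sqrt(2) + 4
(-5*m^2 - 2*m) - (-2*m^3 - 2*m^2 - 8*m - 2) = 2*m^3 - 3*m^2 + 6*m + 2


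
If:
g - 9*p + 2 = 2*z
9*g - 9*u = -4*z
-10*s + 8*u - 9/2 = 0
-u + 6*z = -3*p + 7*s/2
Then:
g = 41*z/39 + 269/416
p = 367/1248 - 37*z/351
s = 140*z/117 + 7/104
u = 175*z/117 + 269/416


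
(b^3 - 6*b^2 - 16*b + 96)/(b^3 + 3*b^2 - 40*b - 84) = (b^2 - 16)/(b^2 + 9*b + 14)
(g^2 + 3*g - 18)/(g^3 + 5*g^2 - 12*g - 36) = 1/(g + 2)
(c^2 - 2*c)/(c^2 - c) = (c - 2)/(c - 1)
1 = 1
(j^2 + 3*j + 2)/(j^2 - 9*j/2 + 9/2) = 2*(j^2 + 3*j + 2)/(2*j^2 - 9*j + 9)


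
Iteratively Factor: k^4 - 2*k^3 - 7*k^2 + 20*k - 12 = (k - 1)*(k^3 - k^2 - 8*k + 12) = (k - 2)*(k - 1)*(k^2 + k - 6) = (k - 2)^2*(k - 1)*(k + 3)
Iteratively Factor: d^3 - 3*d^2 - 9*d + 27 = (d + 3)*(d^2 - 6*d + 9) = (d - 3)*(d + 3)*(d - 3)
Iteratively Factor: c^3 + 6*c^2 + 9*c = (c + 3)*(c^2 + 3*c) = c*(c + 3)*(c + 3)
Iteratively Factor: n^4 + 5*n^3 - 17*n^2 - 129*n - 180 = (n + 3)*(n^3 + 2*n^2 - 23*n - 60) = (n + 3)^2*(n^2 - n - 20) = (n + 3)^2*(n + 4)*(n - 5)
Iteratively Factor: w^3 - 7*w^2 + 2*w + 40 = (w - 5)*(w^2 - 2*w - 8) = (w - 5)*(w + 2)*(w - 4)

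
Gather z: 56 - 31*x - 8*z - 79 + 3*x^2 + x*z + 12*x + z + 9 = 3*x^2 - 19*x + z*(x - 7) - 14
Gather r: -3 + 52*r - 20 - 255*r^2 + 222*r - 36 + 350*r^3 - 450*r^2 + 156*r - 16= 350*r^3 - 705*r^2 + 430*r - 75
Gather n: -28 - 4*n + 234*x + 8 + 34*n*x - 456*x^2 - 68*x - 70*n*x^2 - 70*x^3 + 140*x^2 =n*(-70*x^2 + 34*x - 4) - 70*x^3 - 316*x^2 + 166*x - 20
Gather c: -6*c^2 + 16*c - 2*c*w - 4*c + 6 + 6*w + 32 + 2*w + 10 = -6*c^2 + c*(12 - 2*w) + 8*w + 48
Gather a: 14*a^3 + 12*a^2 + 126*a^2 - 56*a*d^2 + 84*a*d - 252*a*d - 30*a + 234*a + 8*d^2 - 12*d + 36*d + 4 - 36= 14*a^3 + 138*a^2 + a*(-56*d^2 - 168*d + 204) + 8*d^2 + 24*d - 32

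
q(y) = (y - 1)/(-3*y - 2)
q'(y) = 1/(-3*y - 2) + 3*(y - 1)/(-3*y - 2)^2 = -5/(3*y + 2)^2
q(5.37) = -0.24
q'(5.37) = -0.02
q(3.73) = -0.21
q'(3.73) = -0.03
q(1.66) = -0.09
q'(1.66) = -0.10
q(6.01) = -0.25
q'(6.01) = -0.01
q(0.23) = 0.29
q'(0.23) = -0.69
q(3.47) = -0.20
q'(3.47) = -0.03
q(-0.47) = 2.49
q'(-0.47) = -14.36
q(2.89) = -0.18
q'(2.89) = -0.04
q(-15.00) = -0.37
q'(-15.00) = 0.00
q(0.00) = 0.50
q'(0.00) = -1.25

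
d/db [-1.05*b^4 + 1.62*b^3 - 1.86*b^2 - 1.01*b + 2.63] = -4.2*b^3 + 4.86*b^2 - 3.72*b - 1.01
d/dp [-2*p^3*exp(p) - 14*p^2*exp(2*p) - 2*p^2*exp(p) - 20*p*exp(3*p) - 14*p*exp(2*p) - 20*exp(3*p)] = 2*(-p^3 - 14*p^2*exp(p) - 4*p^2 - 30*p*exp(2*p) - 28*p*exp(p) - 2*p - 40*exp(2*p) - 7*exp(p))*exp(p)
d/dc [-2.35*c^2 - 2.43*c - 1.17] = -4.7*c - 2.43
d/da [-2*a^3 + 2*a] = 2 - 6*a^2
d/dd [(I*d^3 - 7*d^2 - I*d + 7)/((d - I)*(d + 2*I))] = (I*d^4 - 2*d^3 - 42*d - 9*I)/(d^4 + 2*I*d^3 + 3*d^2 + 4*I*d + 4)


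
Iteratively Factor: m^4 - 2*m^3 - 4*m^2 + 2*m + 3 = (m + 1)*(m^3 - 3*m^2 - m + 3) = (m - 1)*(m + 1)*(m^2 - 2*m - 3) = (m - 3)*(m - 1)*(m + 1)*(m + 1)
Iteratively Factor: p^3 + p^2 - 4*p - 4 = (p + 1)*(p^2 - 4) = (p - 2)*(p + 1)*(p + 2)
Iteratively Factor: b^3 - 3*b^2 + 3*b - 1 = (b - 1)*(b^2 - 2*b + 1) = (b - 1)^2*(b - 1)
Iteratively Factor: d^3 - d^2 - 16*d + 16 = (d - 1)*(d^2 - 16) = (d - 4)*(d - 1)*(d + 4)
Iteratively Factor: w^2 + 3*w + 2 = (w + 1)*(w + 2)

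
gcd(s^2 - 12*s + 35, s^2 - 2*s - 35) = s - 7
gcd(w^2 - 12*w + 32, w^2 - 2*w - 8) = w - 4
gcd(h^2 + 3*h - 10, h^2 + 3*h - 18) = 1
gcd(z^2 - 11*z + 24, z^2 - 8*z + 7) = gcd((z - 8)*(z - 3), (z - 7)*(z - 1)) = 1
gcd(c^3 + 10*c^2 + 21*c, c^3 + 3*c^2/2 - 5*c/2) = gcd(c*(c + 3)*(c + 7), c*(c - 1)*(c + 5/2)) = c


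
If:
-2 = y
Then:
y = -2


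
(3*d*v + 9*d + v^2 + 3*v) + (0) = 3*d*v + 9*d + v^2 + 3*v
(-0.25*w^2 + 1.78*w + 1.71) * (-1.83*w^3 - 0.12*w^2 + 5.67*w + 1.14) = 0.4575*w^5 - 3.2274*w^4 - 4.7604*w^3 + 9.6024*w^2 + 11.7249*w + 1.9494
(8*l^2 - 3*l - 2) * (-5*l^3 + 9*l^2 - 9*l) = -40*l^5 + 87*l^4 - 89*l^3 + 9*l^2 + 18*l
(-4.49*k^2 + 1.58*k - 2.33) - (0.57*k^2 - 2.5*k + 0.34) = -5.06*k^2 + 4.08*k - 2.67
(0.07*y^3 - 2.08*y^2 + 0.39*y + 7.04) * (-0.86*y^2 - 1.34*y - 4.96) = -0.0602*y^5 + 1.695*y^4 + 2.1046*y^3 + 3.7398*y^2 - 11.368*y - 34.9184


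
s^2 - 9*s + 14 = (s - 7)*(s - 2)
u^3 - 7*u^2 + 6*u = u*(u - 6)*(u - 1)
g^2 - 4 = (g - 2)*(g + 2)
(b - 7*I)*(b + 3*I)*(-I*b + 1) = -I*b^3 - 3*b^2 - 25*I*b + 21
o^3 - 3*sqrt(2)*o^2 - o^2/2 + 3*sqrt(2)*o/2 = o*(o - 1/2)*(o - 3*sqrt(2))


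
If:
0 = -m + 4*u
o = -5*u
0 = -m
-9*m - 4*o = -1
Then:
No Solution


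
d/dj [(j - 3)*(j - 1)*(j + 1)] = 3*j^2 - 6*j - 1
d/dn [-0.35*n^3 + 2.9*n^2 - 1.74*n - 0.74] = -1.05*n^2 + 5.8*n - 1.74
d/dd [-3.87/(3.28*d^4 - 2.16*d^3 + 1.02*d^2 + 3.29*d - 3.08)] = (50.7744*d^3 - 25.0776*d^2 + 7.8948*d + 12.7323)/(3.28*d^4 - 2.16*d^3 + 1.02*d^2 + 3.29*d - 3.08)^2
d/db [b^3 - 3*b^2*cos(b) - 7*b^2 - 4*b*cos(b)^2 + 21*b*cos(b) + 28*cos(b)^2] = 3*b^2*sin(b) + 3*b^2 - 21*b*sin(b) + 4*b*sin(2*b) - 6*b*cos(b) - 14*b - 28*sin(2*b) - 4*cos(b)^2 + 21*cos(b)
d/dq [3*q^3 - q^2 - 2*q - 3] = 9*q^2 - 2*q - 2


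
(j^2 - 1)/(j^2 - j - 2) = (j - 1)/(j - 2)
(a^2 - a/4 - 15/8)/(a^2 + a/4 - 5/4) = (a - 3/2)/(a - 1)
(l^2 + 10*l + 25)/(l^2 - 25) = (l + 5)/(l - 5)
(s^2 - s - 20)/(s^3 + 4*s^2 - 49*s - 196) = (s - 5)/(s^2 - 49)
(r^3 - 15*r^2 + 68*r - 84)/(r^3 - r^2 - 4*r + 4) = (r^2 - 13*r + 42)/(r^2 + r - 2)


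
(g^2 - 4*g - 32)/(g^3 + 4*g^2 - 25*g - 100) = (g - 8)/(g^2 - 25)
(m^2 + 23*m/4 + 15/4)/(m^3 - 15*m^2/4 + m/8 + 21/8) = 2*(m + 5)/(2*m^2 - 9*m + 7)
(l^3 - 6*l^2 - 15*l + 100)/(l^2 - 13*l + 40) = (l^2 - l - 20)/(l - 8)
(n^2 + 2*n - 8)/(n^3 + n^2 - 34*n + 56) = (n + 4)/(n^2 + 3*n - 28)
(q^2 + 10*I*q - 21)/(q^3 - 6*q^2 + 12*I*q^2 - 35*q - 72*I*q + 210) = (q + 3*I)/(q^2 + q*(-6 + 5*I) - 30*I)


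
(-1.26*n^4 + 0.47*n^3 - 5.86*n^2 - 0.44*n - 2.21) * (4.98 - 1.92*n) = 2.4192*n^5 - 7.1772*n^4 + 13.5918*n^3 - 28.338*n^2 + 2.052*n - 11.0058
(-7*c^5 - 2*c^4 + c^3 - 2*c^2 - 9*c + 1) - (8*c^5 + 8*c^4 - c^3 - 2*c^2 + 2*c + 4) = -15*c^5 - 10*c^4 + 2*c^3 - 11*c - 3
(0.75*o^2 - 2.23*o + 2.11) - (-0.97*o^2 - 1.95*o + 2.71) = 1.72*o^2 - 0.28*o - 0.6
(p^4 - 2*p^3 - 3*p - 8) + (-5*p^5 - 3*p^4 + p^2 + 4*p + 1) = -5*p^5 - 2*p^4 - 2*p^3 + p^2 + p - 7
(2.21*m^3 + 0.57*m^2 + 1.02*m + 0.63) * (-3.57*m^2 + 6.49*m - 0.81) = -7.8897*m^5 + 12.308*m^4 - 1.7322*m^3 + 3.909*m^2 + 3.2625*m - 0.5103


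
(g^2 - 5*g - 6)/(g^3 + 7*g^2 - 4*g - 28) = (g^2 - 5*g - 6)/(g^3 + 7*g^2 - 4*g - 28)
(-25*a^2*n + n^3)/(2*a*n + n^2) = (-25*a^2 + n^2)/(2*a + n)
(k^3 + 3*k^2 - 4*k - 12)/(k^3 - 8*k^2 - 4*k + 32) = (k + 3)/(k - 8)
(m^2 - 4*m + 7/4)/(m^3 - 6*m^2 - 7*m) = (-m^2 + 4*m - 7/4)/(m*(-m^2 + 6*m + 7))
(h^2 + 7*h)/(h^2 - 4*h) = (h + 7)/(h - 4)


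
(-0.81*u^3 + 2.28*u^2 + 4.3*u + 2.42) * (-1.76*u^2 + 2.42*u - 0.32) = 1.4256*u^5 - 5.973*u^4 - 1.7912*u^3 + 5.4172*u^2 + 4.4804*u - 0.7744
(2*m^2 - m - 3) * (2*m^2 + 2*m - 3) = 4*m^4 + 2*m^3 - 14*m^2 - 3*m + 9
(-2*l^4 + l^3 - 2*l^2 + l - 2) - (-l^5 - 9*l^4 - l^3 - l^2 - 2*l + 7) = l^5 + 7*l^4 + 2*l^3 - l^2 + 3*l - 9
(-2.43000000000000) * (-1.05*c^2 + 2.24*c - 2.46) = 2.5515*c^2 - 5.4432*c + 5.9778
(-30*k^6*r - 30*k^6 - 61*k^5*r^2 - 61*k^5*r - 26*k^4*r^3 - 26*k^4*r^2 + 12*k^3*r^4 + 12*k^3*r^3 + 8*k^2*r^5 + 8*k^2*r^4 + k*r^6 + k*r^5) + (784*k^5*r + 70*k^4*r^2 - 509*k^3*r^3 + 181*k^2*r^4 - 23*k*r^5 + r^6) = -30*k^6*r - 30*k^6 - 61*k^5*r^2 + 723*k^5*r - 26*k^4*r^3 + 44*k^4*r^2 + 12*k^3*r^4 - 497*k^3*r^3 + 8*k^2*r^5 + 189*k^2*r^4 + k*r^6 - 22*k*r^5 + r^6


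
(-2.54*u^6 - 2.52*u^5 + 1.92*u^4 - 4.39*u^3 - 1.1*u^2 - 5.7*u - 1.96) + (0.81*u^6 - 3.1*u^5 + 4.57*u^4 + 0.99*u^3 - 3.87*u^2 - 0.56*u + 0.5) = -1.73*u^6 - 5.62*u^5 + 6.49*u^4 - 3.4*u^3 - 4.97*u^2 - 6.26*u - 1.46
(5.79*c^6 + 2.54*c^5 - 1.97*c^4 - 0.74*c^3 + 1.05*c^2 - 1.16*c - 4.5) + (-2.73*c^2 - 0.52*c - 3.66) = 5.79*c^6 + 2.54*c^5 - 1.97*c^4 - 0.74*c^3 - 1.68*c^2 - 1.68*c - 8.16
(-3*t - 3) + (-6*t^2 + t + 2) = -6*t^2 - 2*t - 1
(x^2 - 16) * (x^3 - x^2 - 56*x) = x^5 - x^4 - 72*x^3 + 16*x^2 + 896*x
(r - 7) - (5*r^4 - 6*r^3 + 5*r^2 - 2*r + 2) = -5*r^4 + 6*r^3 - 5*r^2 + 3*r - 9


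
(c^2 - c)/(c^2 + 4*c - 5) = c/(c + 5)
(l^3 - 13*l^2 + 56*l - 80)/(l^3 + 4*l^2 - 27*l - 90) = (l^2 - 8*l + 16)/(l^2 + 9*l + 18)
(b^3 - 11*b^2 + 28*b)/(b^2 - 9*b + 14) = b*(b - 4)/(b - 2)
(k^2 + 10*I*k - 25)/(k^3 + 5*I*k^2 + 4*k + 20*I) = (k + 5*I)/(k^2 + 4)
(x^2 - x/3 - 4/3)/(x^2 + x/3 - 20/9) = 3*(x + 1)/(3*x + 5)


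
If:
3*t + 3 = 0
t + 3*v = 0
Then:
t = -1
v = 1/3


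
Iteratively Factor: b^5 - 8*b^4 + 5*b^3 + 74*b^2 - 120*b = (b)*(b^4 - 8*b^3 + 5*b^2 + 74*b - 120) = b*(b - 2)*(b^3 - 6*b^2 - 7*b + 60) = b*(b - 2)*(b + 3)*(b^2 - 9*b + 20) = b*(b - 5)*(b - 2)*(b + 3)*(b - 4)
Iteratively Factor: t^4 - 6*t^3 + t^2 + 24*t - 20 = (t - 5)*(t^3 - t^2 - 4*t + 4) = (t - 5)*(t + 2)*(t^2 - 3*t + 2) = (t - 5)*(t - 1)*(t + 2)*(t - 2)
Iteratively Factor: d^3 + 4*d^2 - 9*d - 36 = (d + 3)*(d^2 + d - 12) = (d + 3)*(d + 4)*(d - 3)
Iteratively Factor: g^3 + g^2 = (g + 1)*(g^2) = g*(g + 1)*(g)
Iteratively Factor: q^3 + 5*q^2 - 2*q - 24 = (q - 2)*(q^2 + 7*q + 12) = (q - 2)*(q + 3)*(q + 4)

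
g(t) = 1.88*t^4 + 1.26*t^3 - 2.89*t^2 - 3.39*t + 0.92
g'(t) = 7.52*t^3 + 3.78*t^2 - 5.78*t - 3.39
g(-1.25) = 2.77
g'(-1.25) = -4.95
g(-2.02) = 16.89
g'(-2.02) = -38.27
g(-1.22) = 2.63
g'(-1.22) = -4.37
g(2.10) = 29.29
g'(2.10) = 70.78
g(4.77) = 1029.01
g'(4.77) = 871.20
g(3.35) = 241.28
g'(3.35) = 302.39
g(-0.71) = 1.90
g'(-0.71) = -0.07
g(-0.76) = 1.90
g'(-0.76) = -0.11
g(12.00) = 40705.04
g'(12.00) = 13466.13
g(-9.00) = 11213.48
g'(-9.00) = -5127.27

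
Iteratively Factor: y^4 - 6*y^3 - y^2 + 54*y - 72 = (y - 2)*(y^3 - 4*y^2 - 9*y + 36) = (y - 2)*(y + 3)*(y^2 - 7*y + 12) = (y - 4)*(y - 2)*(y + 3)*(y - 3)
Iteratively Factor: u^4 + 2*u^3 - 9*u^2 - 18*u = (u + 2)*(u^3 - 9*u) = (u - 3)*(u + 2)*(u^2 + 3*u) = (u - 3)*(u + 2)*(u + 3)*(u)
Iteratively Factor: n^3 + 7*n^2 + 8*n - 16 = (n - 1)*(n^2 + 8*n + 16) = (n - 1)*(n + 4)*(n + 4)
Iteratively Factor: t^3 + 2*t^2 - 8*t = (t - 2)*(t^2 + 4*t) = t*(t - 2)*(t + 4)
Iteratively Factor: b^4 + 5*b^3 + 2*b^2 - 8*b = (b - 1)*(b^3 + 6*b^2 + 8*b) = (b - 1)*(b + 2)*(b^2 + 4*b) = b*(b - 1)*(b + 2)*(b + 4)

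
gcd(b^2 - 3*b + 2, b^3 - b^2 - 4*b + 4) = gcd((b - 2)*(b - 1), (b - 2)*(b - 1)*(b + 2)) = b^2 - 3*b + 2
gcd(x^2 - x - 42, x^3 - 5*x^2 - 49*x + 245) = x - 7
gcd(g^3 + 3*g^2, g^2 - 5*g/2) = g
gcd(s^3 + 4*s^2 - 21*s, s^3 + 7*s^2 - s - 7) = s + 7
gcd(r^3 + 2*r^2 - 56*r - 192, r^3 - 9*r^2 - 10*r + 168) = r + 4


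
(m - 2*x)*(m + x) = m^2 - m*x - 2*x^2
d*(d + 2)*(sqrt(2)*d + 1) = sqrt(2)*d^3 + d^2 + 2*sqrt(2)*d^2 + 2*d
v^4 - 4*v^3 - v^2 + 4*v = v*(v - 4)*(v - 1)*(v + 1)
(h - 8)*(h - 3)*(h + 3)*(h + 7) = h^4 - h^3 - 65*h^2 + 9*h + 504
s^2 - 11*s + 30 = (s - 6)*(s - 5)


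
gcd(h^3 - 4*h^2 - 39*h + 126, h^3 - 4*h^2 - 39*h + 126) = h^3 - 4*h^2 - 39*h + 126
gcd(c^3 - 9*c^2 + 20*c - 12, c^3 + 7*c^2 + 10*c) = 1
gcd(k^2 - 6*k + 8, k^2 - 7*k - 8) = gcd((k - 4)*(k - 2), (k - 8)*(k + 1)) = 1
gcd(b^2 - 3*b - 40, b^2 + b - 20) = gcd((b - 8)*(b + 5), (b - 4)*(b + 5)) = b + 5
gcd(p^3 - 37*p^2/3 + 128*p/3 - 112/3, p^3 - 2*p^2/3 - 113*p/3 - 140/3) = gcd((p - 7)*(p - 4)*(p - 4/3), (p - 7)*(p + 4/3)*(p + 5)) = p - 7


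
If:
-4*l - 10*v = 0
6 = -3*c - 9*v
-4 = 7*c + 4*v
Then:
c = -4/17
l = 25/17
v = -10/17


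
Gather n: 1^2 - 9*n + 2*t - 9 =-9*n + 2*t - 8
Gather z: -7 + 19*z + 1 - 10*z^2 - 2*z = -10*z^2 + 17*z - 6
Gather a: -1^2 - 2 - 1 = -4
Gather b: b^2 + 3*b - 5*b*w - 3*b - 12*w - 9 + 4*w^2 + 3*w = b^2 - 5*b*w + 4*w^2 - 9*w - 9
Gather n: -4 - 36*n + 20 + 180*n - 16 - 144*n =0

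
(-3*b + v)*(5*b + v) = -15*b^2 + 2*b*v + v^2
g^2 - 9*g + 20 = (g - 5)*(g - 4)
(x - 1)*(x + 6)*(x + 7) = x^3 + 12*x^2 + 29*x - 42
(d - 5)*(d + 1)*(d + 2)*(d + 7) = d^4 + 5*d^3 - 27*d^2 - 101*d - 70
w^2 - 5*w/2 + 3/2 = (w - 3/2)*(w - 1)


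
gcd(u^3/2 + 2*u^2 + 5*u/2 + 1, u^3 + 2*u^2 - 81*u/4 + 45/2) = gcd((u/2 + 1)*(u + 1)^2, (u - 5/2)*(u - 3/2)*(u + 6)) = 1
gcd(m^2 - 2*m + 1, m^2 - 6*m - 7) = 1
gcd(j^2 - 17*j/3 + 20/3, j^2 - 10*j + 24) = j - 4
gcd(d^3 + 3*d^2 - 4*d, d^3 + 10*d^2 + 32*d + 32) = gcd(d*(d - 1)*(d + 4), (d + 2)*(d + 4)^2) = d + 4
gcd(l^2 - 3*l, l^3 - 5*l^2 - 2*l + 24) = l - 3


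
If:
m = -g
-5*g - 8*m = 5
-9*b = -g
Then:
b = 5/27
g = 5/3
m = -5/3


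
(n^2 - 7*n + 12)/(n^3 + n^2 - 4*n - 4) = (n^2 - 7*n + 12)/(n^3 + n^2 - 4*n - 4)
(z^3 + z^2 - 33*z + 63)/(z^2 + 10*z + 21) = (z^2 - 6*z + 9)/(z + 3)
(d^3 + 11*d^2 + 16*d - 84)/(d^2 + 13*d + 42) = d - 2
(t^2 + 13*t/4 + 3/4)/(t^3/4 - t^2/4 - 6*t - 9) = (4*t + 1)/(t^2 - 4*t - 12)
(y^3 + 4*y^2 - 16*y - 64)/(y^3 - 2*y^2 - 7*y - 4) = (y^2 + 8*y + 16)/(y^2 + 2*y + 1)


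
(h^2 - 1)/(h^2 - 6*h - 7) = (h - 1)/(h - 7)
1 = 1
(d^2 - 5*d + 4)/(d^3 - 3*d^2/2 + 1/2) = 2*(d - 4)/(2*d^2 - d - 1)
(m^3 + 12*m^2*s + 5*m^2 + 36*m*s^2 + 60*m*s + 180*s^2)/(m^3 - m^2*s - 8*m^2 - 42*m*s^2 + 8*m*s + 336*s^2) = (-m^2 - 6*m*s - 5*m - 30*s)/(-m^2 + 7*m*s + 8*m - 56*s)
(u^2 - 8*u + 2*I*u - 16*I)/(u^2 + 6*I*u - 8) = (u - 8)/(u + 4*I)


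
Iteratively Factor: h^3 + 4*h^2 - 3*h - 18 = (h - 2)*(h^2 + 6*h + 9) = (h - 2)*(h + 3)*(h + 3)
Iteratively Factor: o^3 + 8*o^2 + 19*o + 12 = (o + 1)*(o^2 + 7*o + 12) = (o + 1)*(o + 3)*(o + 4)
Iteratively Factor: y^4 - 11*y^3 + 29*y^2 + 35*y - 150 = (y - 3)*(y^3 - 8*y^2 + 5*y + 50) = (y - 5)*(y - 3)*(y^2 - 3*y - 10) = (y - 5)^2*(y - 3)*(y + 2)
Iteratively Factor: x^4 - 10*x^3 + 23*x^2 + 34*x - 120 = (x + 2)*(x^3 - 12*x^2 + 47*x - 60) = (x - 5)*(x + 2)*(x^2 - 7*x + 12) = (x - 5)*(x - 3)*(x + 2)*(x - 4)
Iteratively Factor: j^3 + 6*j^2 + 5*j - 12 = (j + 4)*(j^2 + 2*j - 3) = (j + 3)*(j + 4)*(j - 1)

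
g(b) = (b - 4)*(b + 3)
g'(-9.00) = -19.00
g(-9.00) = 78.00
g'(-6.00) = -13.00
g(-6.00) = 30.00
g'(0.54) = 0.08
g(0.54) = -12.25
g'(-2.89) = -6.78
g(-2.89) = -0.76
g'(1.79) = 2.58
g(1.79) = -10.59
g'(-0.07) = -1.14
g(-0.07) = -11.93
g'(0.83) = 0.66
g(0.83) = -12.14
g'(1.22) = 1.44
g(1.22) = -11.73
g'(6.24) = 11.48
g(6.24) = 20.70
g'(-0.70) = -2.40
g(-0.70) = -10.81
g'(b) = 2*b - 1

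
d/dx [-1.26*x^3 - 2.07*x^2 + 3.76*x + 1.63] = -3.78*x^2 - 4.14*x + 3.76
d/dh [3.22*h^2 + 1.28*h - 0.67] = 6.44*h + 1.28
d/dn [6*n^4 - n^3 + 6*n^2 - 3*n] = 24*n^3 - 3*n^2 + 12*n - 3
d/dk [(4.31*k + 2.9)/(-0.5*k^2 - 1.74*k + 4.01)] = (2.155*k^2 + 2.9*k + 22.3291)/(0.25*k^4 + 1.74*k^3 - 0.9824*k^2 - 13.9548*k + 16.0801)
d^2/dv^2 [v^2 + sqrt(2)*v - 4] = 2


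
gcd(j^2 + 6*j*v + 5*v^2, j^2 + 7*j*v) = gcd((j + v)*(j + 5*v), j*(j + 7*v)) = 1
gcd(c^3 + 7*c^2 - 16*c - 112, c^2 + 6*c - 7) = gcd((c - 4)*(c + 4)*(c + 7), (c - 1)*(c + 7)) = c + 7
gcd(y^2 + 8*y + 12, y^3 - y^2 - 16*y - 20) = y + 2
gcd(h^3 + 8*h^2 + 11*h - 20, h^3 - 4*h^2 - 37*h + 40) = h^2 + 4*h - 5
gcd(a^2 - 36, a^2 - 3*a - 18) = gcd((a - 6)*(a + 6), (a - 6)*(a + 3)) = a - 6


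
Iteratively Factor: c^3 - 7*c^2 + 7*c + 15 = (c - 5)*(c^2 - 2*c - 3) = (c - 5)*(c + 1)*(c - 3)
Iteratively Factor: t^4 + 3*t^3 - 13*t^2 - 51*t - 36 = (t - 4)*(t^3 + 7*t^2 + 15*t + 9) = (t - 4)*(t + 1)*(t^2 + 6*t + 9) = (t - 4)*(t + 1)*(t + 3)*(t + 3)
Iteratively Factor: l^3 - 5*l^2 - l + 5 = (l - 1)*(l^2 - 4*l - 5) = (l - 1)*(l + 1)*(l - 5)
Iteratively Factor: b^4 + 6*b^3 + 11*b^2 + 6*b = (b + 3)*(b^3 + 3*b^2 + 2*b) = (b + 1)*(b + 3)*(b^2 + 2*b) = b*(b + 1)*(b + 3)*(b + 2)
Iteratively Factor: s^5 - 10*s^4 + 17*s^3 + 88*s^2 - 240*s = (s + 3)*(s^4 - 13*s^3 + 56*s^2 - 80*s) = s*(s + 3)*(s^3 - 13*s^2 + 56*s - 80) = s*(s - 4)*(s + 3)*(s^2 - 9*s + 20) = s*(s - 4)^2*(s + 3)*(s - 5)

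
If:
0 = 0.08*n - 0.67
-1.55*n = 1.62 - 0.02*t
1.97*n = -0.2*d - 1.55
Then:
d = -90.24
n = 8.38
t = 730.06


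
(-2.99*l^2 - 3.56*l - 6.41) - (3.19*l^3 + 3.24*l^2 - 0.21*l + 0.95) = -3.19*l^3 - 6.23*l^2 - 3.35*l - 7.36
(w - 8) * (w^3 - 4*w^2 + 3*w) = w^4 - 12*w^3 + 35*w^2 - 24*w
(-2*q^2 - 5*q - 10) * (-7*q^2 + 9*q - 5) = 14*q^4 + 17*q^3 + 35*q^2 - 65*q + 50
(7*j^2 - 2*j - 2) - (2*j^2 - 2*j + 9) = 5*j^2 - 11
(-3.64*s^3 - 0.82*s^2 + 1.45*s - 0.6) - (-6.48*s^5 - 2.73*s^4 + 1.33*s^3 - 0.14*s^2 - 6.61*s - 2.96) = 6.48*s^5 + 2.73*s^4 - 4.97*s^3 - 0.68*s^2 + 8.06*s + 2.36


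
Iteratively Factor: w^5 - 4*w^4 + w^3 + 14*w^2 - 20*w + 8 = (w - 1)*(w^4 - 3*w^3 - 2*w^2 + 12*w - 8) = (w - 1)*(w + 2)*(w^3 - 5*w^2 + 8*w - 4) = (w - 2)*(w - 1)*(w + 2)*(w^2 - 3*w + 2) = (w - 2)*(w - 1)^2*(w + 2)*(w - 2)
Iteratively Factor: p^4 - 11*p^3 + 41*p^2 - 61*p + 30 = (p - 5)*(p^3 - 6*p^2 + 11*p - 6) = (p - 5)*(p - 3)*(p^2 - 3*p + 2) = (p - 5)*(p - 3)*(p - 2)*(p - 1)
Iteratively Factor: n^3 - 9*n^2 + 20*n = (n - 4)*(n^2 - 5*n) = n*(n - 4)*(n - 5)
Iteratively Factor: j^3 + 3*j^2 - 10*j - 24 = (j - 3)*(j^2 + 6*j + 8) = (j - 3)*(j + 4)*(j + 2)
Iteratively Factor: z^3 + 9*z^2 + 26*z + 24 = (z + 3)*(z^2 + 6*z + 8) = (z + 3)*(z + 4)*(z + 2)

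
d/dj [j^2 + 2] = 2*j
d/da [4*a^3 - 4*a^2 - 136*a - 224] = 12*a^2 - 8*a - 136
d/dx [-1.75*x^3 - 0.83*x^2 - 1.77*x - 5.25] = -5.25*x^2 - 1.66*x - 1.77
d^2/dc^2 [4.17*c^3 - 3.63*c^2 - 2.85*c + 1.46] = 25.02*c - 7.26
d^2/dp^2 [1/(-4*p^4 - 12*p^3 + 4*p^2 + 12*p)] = (p*(6*p^2 + 9*p - 1)*(p^3 + 3*p^2 - p - 3) - (4*p^3 + 9*p^2 - 2*p - 3)^2)/(2*p^3*(p^3 + 3*p^2 - p - 3)^3)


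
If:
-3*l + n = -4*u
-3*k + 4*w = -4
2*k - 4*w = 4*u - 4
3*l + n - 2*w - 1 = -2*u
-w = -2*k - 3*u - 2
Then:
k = -18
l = -5/2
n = -67/2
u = 13/2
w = -29/2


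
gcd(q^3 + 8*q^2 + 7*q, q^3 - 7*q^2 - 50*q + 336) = q + 7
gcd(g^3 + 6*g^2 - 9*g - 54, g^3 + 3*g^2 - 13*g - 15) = g - 3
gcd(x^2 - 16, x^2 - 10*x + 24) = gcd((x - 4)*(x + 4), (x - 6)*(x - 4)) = x - 4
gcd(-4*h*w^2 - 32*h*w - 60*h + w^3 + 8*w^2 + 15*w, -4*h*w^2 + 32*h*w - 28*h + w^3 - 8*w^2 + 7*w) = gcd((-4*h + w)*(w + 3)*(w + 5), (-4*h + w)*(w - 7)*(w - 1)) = -4*h + w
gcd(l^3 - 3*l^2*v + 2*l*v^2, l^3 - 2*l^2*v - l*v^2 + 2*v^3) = l^2 - 3*l*v + 2*v^2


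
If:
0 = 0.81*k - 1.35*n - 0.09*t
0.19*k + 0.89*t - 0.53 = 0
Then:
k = 2.78947368421053 - 4.68421052631579*t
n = 1.67368421052632 - 2.87719298245614*t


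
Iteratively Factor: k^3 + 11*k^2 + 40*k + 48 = (k + 4)*(k^2 + 7*k + 12) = (k + 4)^2*(k + 3)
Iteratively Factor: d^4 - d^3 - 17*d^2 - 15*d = (d + 3)*(d^3 - 4*d^2 - 5*d) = d*(d + 3)*(d^2 - 4*d - 5) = d*(d + 1)*(d + 3)*(d - 5)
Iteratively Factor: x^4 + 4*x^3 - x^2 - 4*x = (x + 1)*(x^3 + 3*x^2 - 4*x) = x*(x + 1)*(x^2 + 3*x - 4) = x*(x - 1)*(x + 1)*(x + 4)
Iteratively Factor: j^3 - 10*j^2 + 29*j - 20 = (j - 1)*(j^2 - 9*j + 20) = (j - 5)*(j - 1)*(j - 4)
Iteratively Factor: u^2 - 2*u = (u)*(u - 2)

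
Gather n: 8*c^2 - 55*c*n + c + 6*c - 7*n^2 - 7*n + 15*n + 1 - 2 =8*c^2 + 7*c - 7*n^2 + n*(8 - 55*c) - 1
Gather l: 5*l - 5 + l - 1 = 6*l - 6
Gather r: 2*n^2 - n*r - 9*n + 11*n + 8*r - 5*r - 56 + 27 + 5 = 2*n^2 + 2*n + r*(3 - n) - 24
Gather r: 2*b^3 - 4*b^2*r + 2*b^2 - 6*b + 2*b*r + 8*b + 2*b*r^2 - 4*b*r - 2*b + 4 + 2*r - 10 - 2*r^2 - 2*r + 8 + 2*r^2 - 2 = 2*b^3 + 2*b^2 + 2*b*r^2 + r*(-4*b^2 - 2*b)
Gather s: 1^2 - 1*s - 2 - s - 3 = -2*s - 4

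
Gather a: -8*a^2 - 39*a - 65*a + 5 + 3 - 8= -8*a^2 - 104*a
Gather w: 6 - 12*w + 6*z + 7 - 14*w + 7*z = -26*w + 13*z + 13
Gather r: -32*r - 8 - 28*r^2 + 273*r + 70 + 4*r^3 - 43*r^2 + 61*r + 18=4*r^3 - 71*r^2 + 302*r + 80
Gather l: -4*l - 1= -4*l - 1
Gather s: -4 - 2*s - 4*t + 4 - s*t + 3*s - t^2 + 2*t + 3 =s*(1 - t) - t^2 - 2*t + 3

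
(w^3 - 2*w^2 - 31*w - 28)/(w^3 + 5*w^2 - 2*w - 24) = (w^2 - 6*w - 7)/(w^2 + w - 6)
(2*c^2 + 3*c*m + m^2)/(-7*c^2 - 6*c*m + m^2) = (-2*c - m)/(7*c - m)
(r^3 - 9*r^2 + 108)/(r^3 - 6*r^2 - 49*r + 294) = (r^2 - 3*r - 18)/(r^2 - 49)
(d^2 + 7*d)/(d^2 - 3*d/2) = 2*(d + 7)/(2*d - 3)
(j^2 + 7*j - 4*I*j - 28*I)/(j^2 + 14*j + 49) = (j - 4*I)/(j + 7)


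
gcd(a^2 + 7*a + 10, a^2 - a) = 1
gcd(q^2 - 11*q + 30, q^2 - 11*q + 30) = q^2 - 11*q + 30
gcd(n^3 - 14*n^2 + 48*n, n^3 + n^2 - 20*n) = n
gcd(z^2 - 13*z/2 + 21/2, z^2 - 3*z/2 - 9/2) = z - 3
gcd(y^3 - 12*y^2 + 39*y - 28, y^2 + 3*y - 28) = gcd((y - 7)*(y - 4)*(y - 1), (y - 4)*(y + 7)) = y - 4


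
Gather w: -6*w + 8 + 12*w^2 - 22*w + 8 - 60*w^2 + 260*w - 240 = -48*w^2 + 232*w - 224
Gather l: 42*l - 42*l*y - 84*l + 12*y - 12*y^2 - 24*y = l*(-42*y - 42) - 12*y^2 - 12*y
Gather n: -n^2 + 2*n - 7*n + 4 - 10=-n^2 - 5*n - 6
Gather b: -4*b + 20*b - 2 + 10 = 16*b + 8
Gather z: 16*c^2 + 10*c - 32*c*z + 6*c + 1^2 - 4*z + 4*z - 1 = 16*c^2 - 32*c*z + 16*c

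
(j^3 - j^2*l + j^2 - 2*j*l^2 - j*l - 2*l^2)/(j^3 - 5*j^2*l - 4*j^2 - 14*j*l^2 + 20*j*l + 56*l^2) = (j^3 - j^2*l + j^2 - 2*j*l^2 - j*l - 2*l^2)/(j^3 - 5*j^2*l - 4*j^2 - 14*j*l^2 + 20*j*l + 56*l^2)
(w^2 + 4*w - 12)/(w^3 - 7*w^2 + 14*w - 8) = (w + 6)/(w^2 - 5*w + 4)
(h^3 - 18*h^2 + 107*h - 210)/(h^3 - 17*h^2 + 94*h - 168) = (h - 5)/(h - 4)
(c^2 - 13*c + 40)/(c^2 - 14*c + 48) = (c - 5)/(c - 6)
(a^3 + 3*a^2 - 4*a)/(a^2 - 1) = a*(a + 4)/(a + 1)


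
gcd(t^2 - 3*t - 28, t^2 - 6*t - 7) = t - 7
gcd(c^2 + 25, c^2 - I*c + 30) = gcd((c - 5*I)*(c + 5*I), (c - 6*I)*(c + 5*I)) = c + 5*I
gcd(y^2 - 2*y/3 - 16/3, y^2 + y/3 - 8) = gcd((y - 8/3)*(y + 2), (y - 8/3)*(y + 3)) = y - 8/3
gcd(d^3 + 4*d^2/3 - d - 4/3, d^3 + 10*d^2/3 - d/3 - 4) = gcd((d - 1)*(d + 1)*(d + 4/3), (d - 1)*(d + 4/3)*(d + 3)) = d^2 + d/3 - 4/3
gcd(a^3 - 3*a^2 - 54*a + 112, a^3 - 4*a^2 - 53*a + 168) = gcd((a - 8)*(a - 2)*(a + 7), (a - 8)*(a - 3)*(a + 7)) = a^2 - a - 56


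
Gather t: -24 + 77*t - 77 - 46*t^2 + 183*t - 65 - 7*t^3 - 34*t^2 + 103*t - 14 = -7*t^3 - 80*t^2 + 363*t - 180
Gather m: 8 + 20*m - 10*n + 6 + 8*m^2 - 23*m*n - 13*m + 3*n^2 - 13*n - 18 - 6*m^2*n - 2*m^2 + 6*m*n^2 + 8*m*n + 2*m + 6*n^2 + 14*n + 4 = m^2*(6 - 6*n) + m*(6*n^2 - 15*n + 9) + 9*n^2 - 9*n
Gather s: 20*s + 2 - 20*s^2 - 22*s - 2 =-20*s^2 - 2*s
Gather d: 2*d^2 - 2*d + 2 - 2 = 2*d^2 - 2*d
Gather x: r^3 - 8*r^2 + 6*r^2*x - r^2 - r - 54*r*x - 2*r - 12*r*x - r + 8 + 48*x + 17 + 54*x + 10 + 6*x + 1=r^3 - 9*r^2 - 4*r + x*(6*r^2 - 66*r + 108) + 36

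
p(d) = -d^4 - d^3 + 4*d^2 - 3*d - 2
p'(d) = -4*d^3 - 3*d^2 + 8*d - 3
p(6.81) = -2303.49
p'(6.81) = -1350.93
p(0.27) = -2.54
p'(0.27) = -1.14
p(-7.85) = -3045.56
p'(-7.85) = 1684.28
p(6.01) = -1397.29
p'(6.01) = -931.61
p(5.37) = -889.18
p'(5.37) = -665.97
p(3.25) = -115.39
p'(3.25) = -146.00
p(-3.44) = -43.67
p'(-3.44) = 96.81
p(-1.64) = 10.86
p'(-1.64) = -6.55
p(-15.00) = -46307.00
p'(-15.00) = 12702.00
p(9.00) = -6995.00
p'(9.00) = -3090.00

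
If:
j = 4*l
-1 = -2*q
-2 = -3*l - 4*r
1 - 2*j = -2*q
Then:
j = 1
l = 1/4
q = 1/2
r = 5/16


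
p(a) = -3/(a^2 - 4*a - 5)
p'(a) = -3*(4 - 2*a)/(a^2 - 4*a - 5)^2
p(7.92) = -0.12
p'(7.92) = 0.05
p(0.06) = 0.57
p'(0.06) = -0.42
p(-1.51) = -0.90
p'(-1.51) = -1.91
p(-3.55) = -0.14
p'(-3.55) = -0.07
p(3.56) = 0.46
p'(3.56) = 0.22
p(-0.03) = 0.61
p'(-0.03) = -0.51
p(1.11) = 0.37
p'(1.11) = -0.08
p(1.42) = 0.35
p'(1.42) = -0.05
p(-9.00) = -0.03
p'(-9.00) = -0.00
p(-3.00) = -0.19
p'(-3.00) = -0.12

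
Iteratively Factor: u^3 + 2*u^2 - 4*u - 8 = (u - 2)*(u^2 + 4*u + 4) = (u - 2)*(u + 2)*(u + 2)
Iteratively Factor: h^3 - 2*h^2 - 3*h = (h - 3)*(h^2 + h) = h*(h - 3)*(h + 1)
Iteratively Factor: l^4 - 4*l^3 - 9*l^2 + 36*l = (l)*(l^3 - 4*l^2 - 9*l + 36) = l*(l + 3)*(l^2 - 7*l + 12) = l*(l - 4)*(l + 3)*(l - 3)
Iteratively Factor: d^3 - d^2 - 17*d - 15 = (d - 5)*(d^2 + 4*d + 3) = (d - 5)*(d + 3)*(d + 1)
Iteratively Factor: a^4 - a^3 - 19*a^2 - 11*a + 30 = (a - 5)*(a^3 + 4*a^2 + a - 6) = (a - 5)*(a + 2)*(a^2 + 2*a - 3) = (a - 5)*(a - 1)*(a + 2)*(a + 3)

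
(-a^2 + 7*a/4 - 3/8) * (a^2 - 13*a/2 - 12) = -a^4 + 33*a^3/4 + a^2/4 - 297*a/16 + 9/2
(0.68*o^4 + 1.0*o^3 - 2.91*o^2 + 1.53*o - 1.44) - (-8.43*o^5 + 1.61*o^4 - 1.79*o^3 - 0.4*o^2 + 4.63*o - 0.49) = 8.43*o^5 - 0.93*o^4 + 2.79*o^3 - 2.51*o^2 - 3.1*o - 0.95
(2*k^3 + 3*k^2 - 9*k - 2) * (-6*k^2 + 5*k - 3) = -12*k^5 - 8*k^4 + 63*k^3 - 42*k^2 + 17*k + 6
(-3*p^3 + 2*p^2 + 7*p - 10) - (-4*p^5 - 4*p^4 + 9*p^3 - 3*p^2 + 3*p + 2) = 4*p^5 + 4*p^4 - 12*p^3 + 5*p^2 + 4*p - 12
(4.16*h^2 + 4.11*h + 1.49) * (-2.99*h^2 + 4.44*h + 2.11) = -12.4384*h^4 + 6.1815*h^3 + 22.5709*h^2 + 15.2877*h + 3.1439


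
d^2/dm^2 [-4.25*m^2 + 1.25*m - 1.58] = -8.50000000000000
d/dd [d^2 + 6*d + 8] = 2*d + 6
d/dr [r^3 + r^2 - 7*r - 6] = 3*r^2 + 2*r - 7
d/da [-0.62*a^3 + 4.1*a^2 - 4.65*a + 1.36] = -1.86*a^2 + 8.2*a - 4.65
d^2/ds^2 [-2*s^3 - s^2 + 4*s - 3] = -12*s - 2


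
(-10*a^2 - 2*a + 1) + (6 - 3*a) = -10*a^2 - 5*a + 7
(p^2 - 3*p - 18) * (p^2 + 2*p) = p^4 - p^3 - 24*p^2 - 36*p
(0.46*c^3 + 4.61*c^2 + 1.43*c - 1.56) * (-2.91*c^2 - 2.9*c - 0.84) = -1.3386*c^5 - 14.7491*c^4 - 17.9167*c^3 - 3.4798*c^2 + 3.3228*c + 1.3104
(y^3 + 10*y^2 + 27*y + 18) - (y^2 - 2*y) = y^3 + 9*y^2 + 29*y + 18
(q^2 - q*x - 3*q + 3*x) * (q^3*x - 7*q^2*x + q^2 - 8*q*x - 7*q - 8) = q^5*x - q^4*x^2 - 10*q^4*x + q^4 + 10*q^3*x^2 + 12*q^3*x - 10*q^3 - 13*q^2*x^2 + 34*q^2*x + 13*q^2 - 24*q*x^2 - 13*q*x + 24*q - 24*x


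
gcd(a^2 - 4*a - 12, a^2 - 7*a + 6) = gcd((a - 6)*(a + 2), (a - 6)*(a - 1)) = a - 6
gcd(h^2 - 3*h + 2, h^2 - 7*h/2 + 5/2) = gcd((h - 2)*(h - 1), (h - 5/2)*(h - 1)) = h - 1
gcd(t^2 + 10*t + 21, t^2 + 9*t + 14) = t + 7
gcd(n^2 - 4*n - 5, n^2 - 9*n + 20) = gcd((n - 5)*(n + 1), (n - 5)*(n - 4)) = n - 5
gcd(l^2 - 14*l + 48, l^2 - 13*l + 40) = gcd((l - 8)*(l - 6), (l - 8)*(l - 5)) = l - 8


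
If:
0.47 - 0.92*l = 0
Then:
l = 0.51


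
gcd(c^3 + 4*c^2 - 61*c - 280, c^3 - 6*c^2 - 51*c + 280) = c^2 - c - 56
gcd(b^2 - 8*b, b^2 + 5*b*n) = b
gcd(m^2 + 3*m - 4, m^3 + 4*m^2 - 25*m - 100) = m + 4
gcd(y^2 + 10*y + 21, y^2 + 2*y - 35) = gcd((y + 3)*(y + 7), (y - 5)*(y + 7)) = y + 7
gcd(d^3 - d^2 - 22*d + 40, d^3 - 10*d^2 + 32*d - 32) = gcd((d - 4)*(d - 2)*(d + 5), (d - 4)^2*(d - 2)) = d^2 - 6*d + 8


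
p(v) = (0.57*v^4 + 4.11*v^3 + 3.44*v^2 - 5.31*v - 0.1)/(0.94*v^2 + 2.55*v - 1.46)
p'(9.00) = 13.60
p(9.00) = 71.36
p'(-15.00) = -15.51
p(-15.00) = 92.20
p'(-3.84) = -17.87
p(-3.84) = -14.48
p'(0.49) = 20527.37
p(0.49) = -89.48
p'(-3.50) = -73.71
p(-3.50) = -26.60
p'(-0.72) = 1.06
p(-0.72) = -1.47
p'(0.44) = 192.18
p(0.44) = 8.97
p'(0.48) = 12493.39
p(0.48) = 70.61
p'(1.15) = 4.67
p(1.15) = 2.06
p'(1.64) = 4.73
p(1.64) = 4.32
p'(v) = (-1.88*v - 2.55)*(0.57*v^4 + 4.11*v^3 + 3.44*v^2 - 5.31*v - 0.1)/(0.94*v^2 + 2.55*v - 1.46)^2 + (2.28*v^3 + 12.33*v^2 + 6.88*v - 5.31)/(0.94*v^2 + 2.55*v - 1.46)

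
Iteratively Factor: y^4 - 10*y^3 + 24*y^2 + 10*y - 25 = (y - 5)*(y^3 - 5*y^2 - y + 5) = (y - 5)^2*(y^2 - 1) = (y - 5)^2*(y + 1)*(y - 1)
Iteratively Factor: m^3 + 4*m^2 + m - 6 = (m + 3)*(m^2 + m - 2) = (m - 1)*(m + 3)*(m + 2)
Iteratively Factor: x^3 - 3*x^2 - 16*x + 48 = (x - 4)*(x^2 + x - 12) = (x - 4)*(x + 4)*(x - 3)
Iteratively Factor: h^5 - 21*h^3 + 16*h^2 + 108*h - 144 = (h + 4)*(h^4 - 4*h^3 - 5*h^2 + 36*h - 36) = (h + 3)*(h + 4)*(h^3 - 7*h^2 + 16*h - 12) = (h - 2)*(h + 3)*(h + 4)*(h^2 - 5*h + 6) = (h - 3)*(h - 2)*(h + 3)*(h + 4)*(h - 2)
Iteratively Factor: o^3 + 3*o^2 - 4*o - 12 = (o + 3)*(o^2 - 4) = (o - 2)*(o + 3)*(o + 2)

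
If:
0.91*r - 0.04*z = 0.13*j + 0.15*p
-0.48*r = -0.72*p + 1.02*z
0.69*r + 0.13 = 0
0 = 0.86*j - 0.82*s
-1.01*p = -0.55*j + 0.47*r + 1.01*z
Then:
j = -0.94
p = -0.30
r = -0.19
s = -0.98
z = -0.12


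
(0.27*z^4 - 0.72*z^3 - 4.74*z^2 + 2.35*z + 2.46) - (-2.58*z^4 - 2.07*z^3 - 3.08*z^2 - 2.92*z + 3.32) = 2.85*z^4 + 1.35*z^3 - 1.66*z^2 + 5.27*z - 0.86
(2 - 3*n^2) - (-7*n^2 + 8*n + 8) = 4*n^2 - 8*n - 6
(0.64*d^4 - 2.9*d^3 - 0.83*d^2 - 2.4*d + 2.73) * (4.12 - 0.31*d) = -0.1984*d^5 + 3.5358*d^4 - 11.6907*d^3 - 2.6756*d^2 - 10.7343*d + 11.2476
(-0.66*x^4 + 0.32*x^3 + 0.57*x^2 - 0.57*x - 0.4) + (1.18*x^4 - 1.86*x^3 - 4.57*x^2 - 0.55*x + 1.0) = 0.52*x^4 - 1.54*x^3 - 4.0*x^2 - 1.12*x + 0.6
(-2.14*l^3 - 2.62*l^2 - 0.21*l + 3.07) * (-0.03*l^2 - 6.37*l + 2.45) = 0.0642*l^5 + 13.7104*l^4 + 11.4527*l^3 - 5.1734*l^2 - 20.0704*l + 7.5215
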